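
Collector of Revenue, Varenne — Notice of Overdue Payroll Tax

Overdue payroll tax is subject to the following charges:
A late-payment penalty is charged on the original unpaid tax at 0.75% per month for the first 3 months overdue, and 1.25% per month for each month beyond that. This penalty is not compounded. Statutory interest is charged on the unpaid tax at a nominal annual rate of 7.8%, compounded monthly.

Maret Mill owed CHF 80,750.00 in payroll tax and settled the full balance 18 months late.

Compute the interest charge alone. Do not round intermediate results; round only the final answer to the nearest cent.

CHF 9,988.28

Interest (7.8%/yr ÷ 12 = 0.65%/month): CHF 80,750.00 × ((1 + 0.0065)^18 − 1) = CHF 9,988.2830…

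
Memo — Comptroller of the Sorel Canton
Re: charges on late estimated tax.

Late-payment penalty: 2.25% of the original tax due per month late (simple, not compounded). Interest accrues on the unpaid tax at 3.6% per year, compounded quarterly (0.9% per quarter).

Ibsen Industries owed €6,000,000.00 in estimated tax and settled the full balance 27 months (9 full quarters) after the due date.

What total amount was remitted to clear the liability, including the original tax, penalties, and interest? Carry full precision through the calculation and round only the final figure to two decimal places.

Late-payment penalty: 27 × 2.25% × €6,000,000.00 = €3,645,000.00
Interest: €6,000,000.00 × ((1 + 0.009)^9 − 1) = €6,000,000.00 × 0.0839781… = €503,868.4210…
Total = €6,000,000.00 + €3,645,000.0000 + €503,868.4210… = €10,148,868.42

€10,148,868.42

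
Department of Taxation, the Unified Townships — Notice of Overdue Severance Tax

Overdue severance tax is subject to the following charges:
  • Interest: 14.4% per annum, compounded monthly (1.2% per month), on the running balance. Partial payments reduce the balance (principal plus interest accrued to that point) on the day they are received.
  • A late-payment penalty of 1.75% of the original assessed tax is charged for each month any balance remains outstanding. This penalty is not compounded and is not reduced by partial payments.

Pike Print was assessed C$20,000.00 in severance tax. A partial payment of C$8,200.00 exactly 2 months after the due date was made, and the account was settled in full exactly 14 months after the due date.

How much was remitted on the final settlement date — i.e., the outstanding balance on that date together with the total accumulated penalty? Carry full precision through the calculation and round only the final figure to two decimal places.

C$19,073.15

Balance at month 2: C$20,000.0000 × (1 + 0.012)^2 = C$20,482.8800
After C$8,200.00 payment: C$20,482.8800 − C$8,200.00 = C$12,282.8800
Balance at month 14: C$12,282.8800 × (1 + 0.012)^12 = C$14,173.1492…
Penalty: 14 × 1.75% × C$20,000.00 = C$4,900.00
Final settlement = outstanding balance + penalty = C$14,173.1492… + C$4,900.00 = C$19,073.15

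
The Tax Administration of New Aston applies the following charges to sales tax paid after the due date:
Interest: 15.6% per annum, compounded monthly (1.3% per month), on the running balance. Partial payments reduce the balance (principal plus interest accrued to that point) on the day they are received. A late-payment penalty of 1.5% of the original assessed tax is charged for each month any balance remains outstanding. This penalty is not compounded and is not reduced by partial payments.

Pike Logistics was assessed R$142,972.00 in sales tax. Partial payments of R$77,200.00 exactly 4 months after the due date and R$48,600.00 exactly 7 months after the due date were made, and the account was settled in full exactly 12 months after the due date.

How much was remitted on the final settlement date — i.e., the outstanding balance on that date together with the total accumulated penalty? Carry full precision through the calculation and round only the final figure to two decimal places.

R$55,230.50

Balance at month 4: R$142,972.0000 × (1 + 0.013)^4 = R$150,552.7781…
After R$77,200.00 payment: R$150,552.7781… − R$77,200.00 = R$73,352.7781…
Balance at month 7: R$73,352.7781… × (1 + 0.013)^3 = R$76,250.8875…
After R$48,600.00 payment: R$76,250.8875… − R$48,600.00 = R$27,650.8875…
Balance at month 12: R$27,650.8875… × (1 + 0.013)^5 = R$29,495.5366…
Penalty: 12 × 1.5% × R$142,972.00 = R$25,734.96
Final settlement = outstanding balance + penalty = R$29,495.5366… + R$25,734.96 = R$55,230.50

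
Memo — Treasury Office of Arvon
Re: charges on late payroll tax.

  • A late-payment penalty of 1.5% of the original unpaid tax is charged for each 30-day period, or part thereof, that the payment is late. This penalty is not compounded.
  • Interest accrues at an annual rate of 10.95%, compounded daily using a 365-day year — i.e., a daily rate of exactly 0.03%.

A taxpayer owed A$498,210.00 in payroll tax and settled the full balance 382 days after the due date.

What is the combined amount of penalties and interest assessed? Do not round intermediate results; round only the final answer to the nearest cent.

A$157,636.39

Penalty periods: ⌈382/30⌉ = 13; penalty = 13 × 1.5% × A$498,210.00 = A$97,150.95
Interest: A$498,210.00 × ((1 + 0.0003)^382 − 1) = A$498,210.00 × 0.12140550… = A$60,485.4365…
Penalties + interest = A$97,150.9500 + A$60,485.4365… = A$157,636.39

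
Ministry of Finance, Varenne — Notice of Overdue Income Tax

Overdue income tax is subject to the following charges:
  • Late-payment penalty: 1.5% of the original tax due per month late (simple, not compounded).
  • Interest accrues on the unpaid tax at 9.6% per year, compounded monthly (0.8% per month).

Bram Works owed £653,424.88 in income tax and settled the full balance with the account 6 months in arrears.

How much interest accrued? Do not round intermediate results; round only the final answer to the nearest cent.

Interest: £653,424.88 × ((1 + 0.008)^6 − 1) = £653,424.88 × 0.0489703… = £31,998.4135…

£31,998.41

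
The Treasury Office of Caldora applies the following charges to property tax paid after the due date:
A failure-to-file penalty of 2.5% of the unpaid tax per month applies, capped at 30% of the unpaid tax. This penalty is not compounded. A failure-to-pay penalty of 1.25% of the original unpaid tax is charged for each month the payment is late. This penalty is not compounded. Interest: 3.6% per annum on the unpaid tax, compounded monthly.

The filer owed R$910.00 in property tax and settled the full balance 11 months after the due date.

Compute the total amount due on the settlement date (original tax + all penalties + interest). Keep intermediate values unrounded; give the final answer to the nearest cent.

R$1,315.86

Failure-to-file: 11 × 2.5% × R$910.00 = R$250.25 (under the 30% cap)
Failure-to-pay penalty: 11 × 1.25% × R$910.00 = R$125.13…
Interest (3.6%/yr ÷ 12 = 0.3%/month): R$910.00 × ((1 + 0.003)^11 − 1) = R$30.4845…
Total = R$910.00 + R$375.3750 + R$30.4845… = R$1,315.86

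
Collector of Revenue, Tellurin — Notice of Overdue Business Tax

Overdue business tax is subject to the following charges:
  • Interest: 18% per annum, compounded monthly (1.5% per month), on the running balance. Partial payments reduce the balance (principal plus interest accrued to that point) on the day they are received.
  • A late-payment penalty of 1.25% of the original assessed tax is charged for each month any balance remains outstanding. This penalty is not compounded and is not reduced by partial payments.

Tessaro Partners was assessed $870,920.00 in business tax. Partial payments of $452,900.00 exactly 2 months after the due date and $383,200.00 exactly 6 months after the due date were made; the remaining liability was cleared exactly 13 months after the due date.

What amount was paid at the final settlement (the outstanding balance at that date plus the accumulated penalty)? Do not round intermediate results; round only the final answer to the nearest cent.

$239,645.95

Balance at month 2: $870,920.0000 × (1 + 0.015)^2 = $897,243.5570
After $452,900.00 payment: $897,243.5570 − $452,900.00 = $444,343.5570
Balance at month 6: $444,343.5570 × (1 + 0.015)^4 = $471,610.0554…
After $383,200.00 payment: $471,610.0554… − $383,200.00 = $88,410.0554…
Balance at month 13: $88,410.0554… × (1 + 0.015)^7 = $98,121.4502…
Penalty: 13 × 1.25% × $870,920.00 = $141,524.50
Final settlement = outstanding balance + penalty = $98,121.4502… + $141,524.50 = $239,645.95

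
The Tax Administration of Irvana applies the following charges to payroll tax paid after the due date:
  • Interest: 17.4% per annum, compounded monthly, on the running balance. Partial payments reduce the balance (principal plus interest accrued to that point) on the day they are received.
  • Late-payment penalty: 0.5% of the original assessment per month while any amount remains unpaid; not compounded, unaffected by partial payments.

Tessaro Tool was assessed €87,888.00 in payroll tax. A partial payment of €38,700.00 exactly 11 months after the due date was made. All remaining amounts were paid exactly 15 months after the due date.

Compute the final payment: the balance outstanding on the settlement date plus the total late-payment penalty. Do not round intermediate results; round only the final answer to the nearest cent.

€74,668.97

Monthly rate = 17.4% ÷ 12 = 1.45%
Balance at month 11: €87,888.0000 × (1 + 0.0145)^11 = €102,967.9690…
After €38,700.00 payment: €102,967.9690… − €38,700.00 = €64,267.9690…
Balance at month 15: €64,267.9690… × (1 + 0.0145)^4 = €68,077.3718…
Penalty: 15 × 0.5% × €87,888.00 = €6,591.60
Final settlement = outstanding balance + penalty = €68,077.3718… + €6,591.60 = €74,668.97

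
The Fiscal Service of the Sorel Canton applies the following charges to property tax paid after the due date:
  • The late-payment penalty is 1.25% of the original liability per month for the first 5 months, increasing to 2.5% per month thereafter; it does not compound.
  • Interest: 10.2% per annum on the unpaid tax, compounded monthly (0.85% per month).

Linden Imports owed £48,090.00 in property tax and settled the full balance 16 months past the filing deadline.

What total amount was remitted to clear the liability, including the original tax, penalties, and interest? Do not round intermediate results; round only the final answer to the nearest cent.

£71,294.56

Penalty, months 1–5: 5 × 1.25% × £48,090.00 = £3,005.63…
Penalty, months 6–16: 11 × 2.5% × £48,090.00 = £13,224.75
Interest: £48,090.00 × ((1 + 0.0085)^16 − 1) = £48,090.00 × 0.1450236… = £6,974.1853…
Total = £48,090.00 + £16,230.3750 + £6,974.1853… = £71,294.56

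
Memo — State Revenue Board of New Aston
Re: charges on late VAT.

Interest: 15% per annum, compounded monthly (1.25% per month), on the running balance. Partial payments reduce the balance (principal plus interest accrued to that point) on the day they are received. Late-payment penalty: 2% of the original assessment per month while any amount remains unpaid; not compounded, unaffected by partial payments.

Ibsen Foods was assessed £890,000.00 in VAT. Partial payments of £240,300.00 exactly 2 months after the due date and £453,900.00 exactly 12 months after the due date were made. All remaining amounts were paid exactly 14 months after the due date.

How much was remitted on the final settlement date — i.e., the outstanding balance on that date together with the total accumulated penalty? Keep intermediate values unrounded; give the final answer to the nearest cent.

£564,011.99

Balance at month 2: £890,000.0000 × (1 + 0.0125)^2 = £912,389.0625
After £240,300.00 payment: £912,389.0625 − £240,300.00 = £672,089.0625
Balance at month 12: £672,089.0625 × (1 + 0.0125)^10 = £760,986.8404…
After £453,900.00 payment: £760,986.8404… − £453,900.00 = £307,086.8404…
Balance at month 14: £307,086.8404… × (1 + 0.0125)^2 = £314,811.9937…
Penalty: 14 × 2% × £890,000.00 = £249,200.00
Final settlement = outstanding balance + penalty = £314,811.9937… + £249,200.00 = £564,011.99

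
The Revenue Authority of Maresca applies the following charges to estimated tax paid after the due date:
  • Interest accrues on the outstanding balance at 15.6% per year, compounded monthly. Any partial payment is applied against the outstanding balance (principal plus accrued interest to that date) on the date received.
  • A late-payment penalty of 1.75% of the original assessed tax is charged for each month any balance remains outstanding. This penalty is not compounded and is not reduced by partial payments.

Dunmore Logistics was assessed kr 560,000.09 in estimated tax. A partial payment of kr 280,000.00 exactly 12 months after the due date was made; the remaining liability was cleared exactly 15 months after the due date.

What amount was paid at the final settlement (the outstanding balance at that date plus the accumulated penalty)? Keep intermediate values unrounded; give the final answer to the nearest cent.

Monthly rate = 15.6% ÷ 12 = 1.3%
Balance at month 12: kr 560,000.0900 × (1 + 0.013)^12 = kr 653,885.0998…
After kr 280,000.00 payment: kr 653,885.0998… − kr 280,000.00 = kr 373,885.0998…
Balance at month 15: kr 373,885.0998… × (1 + 0.013)^3 = kr 388,656.9999…
Penalty: 15 × 1.75% × kr 560,000.09 = kr 147,000.02…
Final settlement = outstanding balance + penalty = kr 388,656.9999… + kr 147,000.02… = kr 535,657.02

kr 535,657.02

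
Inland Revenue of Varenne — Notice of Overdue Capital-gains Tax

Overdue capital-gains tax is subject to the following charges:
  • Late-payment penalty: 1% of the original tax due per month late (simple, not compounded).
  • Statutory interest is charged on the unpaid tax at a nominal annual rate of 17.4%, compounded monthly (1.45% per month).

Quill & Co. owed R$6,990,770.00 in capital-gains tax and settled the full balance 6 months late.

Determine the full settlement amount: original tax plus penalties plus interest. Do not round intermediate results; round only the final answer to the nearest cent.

R$8,040,891.24

Late-payment penalty: 6 × 1% × R$6,990,770.00 = R$419,446.20
Interest: R$6,990,770.00 × ((1 + 0.0145)^6 − 1) = R$6,990,770.00 × 0.0902154… = R$630,675.0380…
Total = R$6,990,770.00 + R$419,446.2000 + R$630,675.0380… = R$8,040,891.24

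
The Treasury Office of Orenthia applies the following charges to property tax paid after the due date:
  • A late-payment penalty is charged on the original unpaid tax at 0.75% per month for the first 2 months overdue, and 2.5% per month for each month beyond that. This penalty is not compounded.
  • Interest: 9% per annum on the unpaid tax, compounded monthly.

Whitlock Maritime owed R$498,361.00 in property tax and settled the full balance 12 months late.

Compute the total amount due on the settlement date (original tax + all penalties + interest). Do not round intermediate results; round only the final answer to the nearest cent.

R$677,176.36

Penalty, months 1–2: 2 × 0.75% × R$498,361.00 = R$7,475.42…
Penalty, months 3–12: 10 × 2.5% × R$498,361.00 = R$124,590.25
Interest (9%/yr ÷ 12 = 0.75%/month): R$498,361.00 × ((1 + 0.0075)^12 − 1) = R$46,749.6993…
Total = R$498,361.00 + R$132,065.6650 + R$46,749.6993… = R$677,176.36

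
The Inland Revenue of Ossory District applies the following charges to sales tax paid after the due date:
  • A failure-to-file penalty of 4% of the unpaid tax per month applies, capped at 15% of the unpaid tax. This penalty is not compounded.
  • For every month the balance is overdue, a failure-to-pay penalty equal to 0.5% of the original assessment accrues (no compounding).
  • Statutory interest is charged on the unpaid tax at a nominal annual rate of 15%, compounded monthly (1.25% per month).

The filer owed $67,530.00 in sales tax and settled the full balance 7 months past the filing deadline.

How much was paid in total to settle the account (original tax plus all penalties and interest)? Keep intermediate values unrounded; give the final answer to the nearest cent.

$86,158.18

Failure-to-file: 7 × 4% × $67,530.00 = $18,908.40, capped at 15% × $67,530.00 = $10,129.50
Failure-to-pay penalty: 7 × 0.5% × $67,530.00 = $2,363.55
Interest: $67,530.00 × ((1 + 0.0125)^7 − 1) = $67,530.00 × 0.0908505… = $6,135.1323…
Total = $67,530.00 + $12,493.0500 + $6,135.1323… = $86,158.18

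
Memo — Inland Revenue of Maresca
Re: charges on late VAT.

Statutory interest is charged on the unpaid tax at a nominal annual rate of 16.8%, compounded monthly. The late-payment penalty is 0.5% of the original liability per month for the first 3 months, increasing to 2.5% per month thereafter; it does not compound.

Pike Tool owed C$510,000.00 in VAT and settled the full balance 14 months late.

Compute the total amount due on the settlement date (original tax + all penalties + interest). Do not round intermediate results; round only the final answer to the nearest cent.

Penalty, months 1–3: 3 × 0.5% × C$510,000.00 = C$7,650.00
Penalty, months 4–14: 11 × 2.5% × C$510,000.00 = C$140,250.00
Interest (16.8%/yr ÷ 12 = 1.4%/month): C$510,000.00 × ((1 + 0.014)^14 − 1) = C$109,585.9288…
Total = C$510,000.00 + C$147,900.0000 + C$109,585.9288… = C$767,485.93

C$767,485.93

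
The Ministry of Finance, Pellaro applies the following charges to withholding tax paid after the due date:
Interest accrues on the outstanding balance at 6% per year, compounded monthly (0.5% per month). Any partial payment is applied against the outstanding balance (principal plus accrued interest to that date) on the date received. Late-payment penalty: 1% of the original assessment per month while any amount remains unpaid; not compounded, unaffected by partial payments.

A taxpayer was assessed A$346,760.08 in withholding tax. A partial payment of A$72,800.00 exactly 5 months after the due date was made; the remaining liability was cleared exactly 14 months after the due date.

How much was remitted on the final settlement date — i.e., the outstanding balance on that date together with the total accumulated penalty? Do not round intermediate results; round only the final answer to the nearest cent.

Balance at month 5: A$346,760.0800 × (1 + 0.005)^5 = A$355,516.2066…
After A$72,800.00 payment: A$355,516.2066… − A$72,800.00 = A$282,716.2066…
Balance at month 14: A$282,716.2066… × (1 + 0.005)^9 = A$295,695.8713…
Penalty: 14 × 1% × A$346,760.08 = A$48,546.41…
Final settlement = outstanding balance + penalty = A$295,695.8713… + A$48,546.41… = A$344,242.28

A$344,242.28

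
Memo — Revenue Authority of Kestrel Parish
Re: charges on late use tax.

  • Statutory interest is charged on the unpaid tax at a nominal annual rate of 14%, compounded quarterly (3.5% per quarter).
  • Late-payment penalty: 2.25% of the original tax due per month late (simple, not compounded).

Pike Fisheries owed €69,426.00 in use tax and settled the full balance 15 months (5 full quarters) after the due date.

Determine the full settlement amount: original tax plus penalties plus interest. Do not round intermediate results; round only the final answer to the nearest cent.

Late-payment penalty = 2.25% × €69,426.00 × 15 mo = €23,431.28…
Interest: €69,426.00 × ((1 + 0.035)^5 − 1) = €69,426.00 × 0.1876863… = €13,030.3095…
Total = €69,426.00 + €23,431.2750 + €13,030.3095… = €105,887.58

€105,887.58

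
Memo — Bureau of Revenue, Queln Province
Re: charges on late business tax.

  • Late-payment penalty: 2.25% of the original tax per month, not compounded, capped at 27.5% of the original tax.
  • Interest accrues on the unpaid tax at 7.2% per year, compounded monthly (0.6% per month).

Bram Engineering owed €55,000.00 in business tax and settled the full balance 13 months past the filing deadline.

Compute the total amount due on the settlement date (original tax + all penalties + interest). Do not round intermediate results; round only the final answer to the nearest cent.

Penalty (uncapped): 13 × 2.25% × €55,000.00 = €16,087.50; cap = 27.5% × €55,000.00 = €15,125.00 → penalty = €15,125.00
Interest: €55,000.00 × ((1 + 0.006)^13 − 1) = €55,000.00 × 0.0808707… = €4,447.8892…
Total = €55,000.00 + €15,125.0000 + €4,447.8892… = €74,572.89

€74,572.89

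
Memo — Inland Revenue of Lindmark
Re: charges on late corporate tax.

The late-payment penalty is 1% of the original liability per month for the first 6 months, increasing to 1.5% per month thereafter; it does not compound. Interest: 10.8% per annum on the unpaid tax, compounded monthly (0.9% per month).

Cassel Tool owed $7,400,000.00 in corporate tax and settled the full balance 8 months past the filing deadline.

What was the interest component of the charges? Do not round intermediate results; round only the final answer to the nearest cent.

$549,888.72

Interest: $7,400,000.00 × ((1 + 0.009)^8 − 1) = $7,400,000.00 × 0.0743093… = $549,888.7208…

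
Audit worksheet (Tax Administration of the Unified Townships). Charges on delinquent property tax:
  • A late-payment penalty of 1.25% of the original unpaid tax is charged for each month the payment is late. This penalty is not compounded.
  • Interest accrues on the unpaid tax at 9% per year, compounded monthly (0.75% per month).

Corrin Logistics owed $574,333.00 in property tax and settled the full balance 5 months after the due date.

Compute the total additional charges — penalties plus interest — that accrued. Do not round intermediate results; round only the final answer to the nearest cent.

Late-payment penalty: 5 × 1.25% × $574,333.00 = $35,895.81…
Interest: $574,333.00 × ((1 + 0.0075)^5 − 1) = $574,333.00 × 0.0380667… = $21,862.9819…
Penalties + interest = $35,895.8125 + $21,862.9819… = $57,758.79

$57,758.79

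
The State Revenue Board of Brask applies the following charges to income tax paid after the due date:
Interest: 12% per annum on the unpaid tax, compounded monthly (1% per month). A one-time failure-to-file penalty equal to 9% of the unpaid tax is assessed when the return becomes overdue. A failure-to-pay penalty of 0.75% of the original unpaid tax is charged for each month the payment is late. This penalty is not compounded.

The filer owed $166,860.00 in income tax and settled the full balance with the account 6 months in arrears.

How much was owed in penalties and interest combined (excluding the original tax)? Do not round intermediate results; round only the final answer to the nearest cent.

$32,791.35

Failure-to-file penalty: 9% × $166,860.00 = $15,017.40
Failure-to-pay penalty: 6 × 0.75% × $166,860.00 = $7,508.70
Interest: $166,860.00 × ((1 + 0.01)^6 − 1) = $166,860.00 × 0.0615202… = $10,265.2523…
Penalties + interest = $22,526.1000 + $10,265.2523… = $32,791.35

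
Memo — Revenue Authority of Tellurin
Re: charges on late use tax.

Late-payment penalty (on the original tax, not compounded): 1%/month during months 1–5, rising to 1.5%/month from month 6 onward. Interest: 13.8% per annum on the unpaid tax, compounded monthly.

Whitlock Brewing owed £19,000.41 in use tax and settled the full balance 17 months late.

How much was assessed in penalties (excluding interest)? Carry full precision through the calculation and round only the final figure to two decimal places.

Penalty, months 1–5: 5 × 1% × £19,000.41 = £950.02…
Penalty, months 6–17: 12 × 1.5% × £19,000.41 = £3,420.07…
Total penalty = £950.02… + £3,420.07… = £4,370.09

£4,370.09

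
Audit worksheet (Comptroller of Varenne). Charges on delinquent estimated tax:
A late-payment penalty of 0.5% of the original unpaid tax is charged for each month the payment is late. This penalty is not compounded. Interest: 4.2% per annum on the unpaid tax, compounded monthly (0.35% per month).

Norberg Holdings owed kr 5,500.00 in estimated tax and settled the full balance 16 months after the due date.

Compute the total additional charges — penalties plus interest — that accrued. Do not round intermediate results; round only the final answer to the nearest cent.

kr 756.22

Late-payment penalty = 0.5% × kr 5,500.00 × 16 mo = kr 440.00
Interest: kr 5,500.00 × ((1 + 0.0035)^16 − 1) = kr 5,500.00 × 0.0574943… = kr 316.2186…
Penalties + interest = kr 440.0000 + kr 316.2186… = kr 756.22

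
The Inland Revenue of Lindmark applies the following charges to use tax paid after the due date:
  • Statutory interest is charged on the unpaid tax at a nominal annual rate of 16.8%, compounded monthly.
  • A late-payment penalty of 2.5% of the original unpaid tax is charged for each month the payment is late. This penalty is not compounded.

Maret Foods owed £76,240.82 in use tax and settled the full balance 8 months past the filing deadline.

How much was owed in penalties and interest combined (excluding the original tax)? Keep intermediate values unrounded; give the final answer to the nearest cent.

£24,217.47

Late-payment penalty: 8 × 2.5% × £76,240.82 = £15,248.16…
Interest (16.8%/yr ÷ 12 = 1.4%/month): £76,240.82 × ((1 + 0.014)^8 − 1) = £8,969.3043…
Penalties + interest = £15,248.1640 + £8,969.3043… = £24,217.47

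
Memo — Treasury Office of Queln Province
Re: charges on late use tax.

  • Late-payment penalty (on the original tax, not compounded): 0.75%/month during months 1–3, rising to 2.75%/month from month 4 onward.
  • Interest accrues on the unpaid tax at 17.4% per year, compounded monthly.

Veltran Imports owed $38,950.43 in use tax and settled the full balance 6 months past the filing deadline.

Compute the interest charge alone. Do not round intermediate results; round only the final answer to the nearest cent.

$3,513.93

Interest (17.4%/yr ÷ 12 = 1.45%/month): $38,950.43 × ((1 + 0.0145)^6 − 1) = $3,513.9282…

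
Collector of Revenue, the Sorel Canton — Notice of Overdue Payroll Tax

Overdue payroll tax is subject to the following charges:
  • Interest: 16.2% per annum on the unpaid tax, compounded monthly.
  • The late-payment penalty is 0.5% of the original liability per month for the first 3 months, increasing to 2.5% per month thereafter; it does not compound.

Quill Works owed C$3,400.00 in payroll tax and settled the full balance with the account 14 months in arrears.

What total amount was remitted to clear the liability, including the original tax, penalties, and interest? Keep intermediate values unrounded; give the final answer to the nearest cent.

C$5,088.15

Penalty, months 1–3: 3 × 0.5% × C$3,400.00 = C$51.00
Penalty, months 4–14: 11 × 2.5% × C$3,400.00 = C$935.00
Interest (16.2%/yr ÷ 12 = 1.35%/month): C$3,400.00 × ((1 + 0.0135)^14 − 1) = C$702.1493…
Total = C$3,400.00 + C$986.0000 + C$702.1493… = C$5,088.15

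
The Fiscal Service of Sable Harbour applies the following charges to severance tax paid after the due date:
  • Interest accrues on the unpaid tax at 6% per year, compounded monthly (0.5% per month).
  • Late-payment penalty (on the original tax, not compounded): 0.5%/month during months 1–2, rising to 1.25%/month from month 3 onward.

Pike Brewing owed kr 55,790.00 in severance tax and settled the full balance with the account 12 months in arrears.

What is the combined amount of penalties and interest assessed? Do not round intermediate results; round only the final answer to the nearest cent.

Penalty, months 1–2: 2 × 0.5% × kr 55,790.00 = kr 557.90
Penalty, months 3–12: 10 × 1.25% × kr 55,790.00 = kr 6,973.75
Interest: kr 55,790.00 × ((1 + 0.005)^12 − 1) = kr 55,790.00 × 0.0616778… = kr 3,441.0051…
Penalties + interest = kr 7,531.6500 + kr 3,441.0051… = kr 10,972.66

kr 10,972.66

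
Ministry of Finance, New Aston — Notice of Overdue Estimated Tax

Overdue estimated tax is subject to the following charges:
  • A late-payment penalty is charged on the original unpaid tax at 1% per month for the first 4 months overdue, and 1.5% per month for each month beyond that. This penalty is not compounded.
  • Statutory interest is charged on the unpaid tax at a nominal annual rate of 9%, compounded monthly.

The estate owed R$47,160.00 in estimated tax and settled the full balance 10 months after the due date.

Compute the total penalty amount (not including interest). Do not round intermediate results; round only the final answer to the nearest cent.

R$6,130.80

Penalty, months 1–4: 4 × 1% × R$47,160.00 = R$1,886.40
Penalty, months 5–10: 6 × 1.5% × R$47,160.00 = R$4,244.40
Total penalty = R$1,886.40 + R$4,244.40 = R$6,130.80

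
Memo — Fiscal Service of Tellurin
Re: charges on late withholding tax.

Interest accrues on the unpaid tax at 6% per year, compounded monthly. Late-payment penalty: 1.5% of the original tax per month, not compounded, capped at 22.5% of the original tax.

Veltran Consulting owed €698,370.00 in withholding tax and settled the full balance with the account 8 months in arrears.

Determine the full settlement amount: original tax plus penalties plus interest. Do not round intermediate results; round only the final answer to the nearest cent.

Penalty: 8 × 1.5% × €698,370.00 = €83,804.40 (below the 22.5% cap of €157,133.25)
Interest (6%/yr ÷ 12 = 0.5%/month): €698,370.00 × ((1 + 0.005)^8 − 1) = €28,428.5783…
Total = €698,370.00 + €83,804.4000 + €28,428.5783… = €810,602.98

€810,602.98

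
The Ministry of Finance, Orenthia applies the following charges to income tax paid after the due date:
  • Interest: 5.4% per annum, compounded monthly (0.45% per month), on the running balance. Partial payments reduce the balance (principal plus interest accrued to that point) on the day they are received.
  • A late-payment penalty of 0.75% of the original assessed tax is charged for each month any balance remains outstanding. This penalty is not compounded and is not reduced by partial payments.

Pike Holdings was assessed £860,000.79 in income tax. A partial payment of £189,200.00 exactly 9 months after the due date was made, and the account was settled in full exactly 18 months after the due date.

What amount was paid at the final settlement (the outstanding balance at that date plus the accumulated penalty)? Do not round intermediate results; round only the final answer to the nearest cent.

£851,488.51

Balance at month 9: £860,000.7900 × (1 + 0.0045)^9 = £895,464.3901…
After £189,200.00 payment: £895,464.3901… − £189,200.00 = £706,264.3901…
Balance at month 18: £706,264.3901… × (1 + 0.0045)^9 = £735,388.4074…
Penalty: 18 × 0.75% × £860,000.79 = £116,100.11…
Final settlement = outstanding balance + penalty = £735,388.4074… + £116,100.11… = £851,488.51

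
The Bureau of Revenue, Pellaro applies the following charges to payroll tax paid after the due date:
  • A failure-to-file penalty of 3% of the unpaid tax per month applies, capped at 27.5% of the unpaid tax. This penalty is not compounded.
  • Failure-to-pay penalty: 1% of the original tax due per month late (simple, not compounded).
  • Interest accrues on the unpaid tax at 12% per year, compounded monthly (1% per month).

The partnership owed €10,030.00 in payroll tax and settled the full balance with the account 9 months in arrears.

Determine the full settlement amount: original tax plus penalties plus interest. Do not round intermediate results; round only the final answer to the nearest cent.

€14,580.46

Failure-to-file: 9 × 3% × €10,030.00 = €2,708.10 (under the 27.5% cap)
Failure-to-pay penalty = 1% × €10,030.00 × 9 mo = €902.70
Interest: €10,030.00 × ((1 + 0.01)^9 − 1) = €10,030.00 × 0.0936853… = €939.6633…
Total = €10,030.00 + €3,610.8000 + €939.6633… = €14,580.46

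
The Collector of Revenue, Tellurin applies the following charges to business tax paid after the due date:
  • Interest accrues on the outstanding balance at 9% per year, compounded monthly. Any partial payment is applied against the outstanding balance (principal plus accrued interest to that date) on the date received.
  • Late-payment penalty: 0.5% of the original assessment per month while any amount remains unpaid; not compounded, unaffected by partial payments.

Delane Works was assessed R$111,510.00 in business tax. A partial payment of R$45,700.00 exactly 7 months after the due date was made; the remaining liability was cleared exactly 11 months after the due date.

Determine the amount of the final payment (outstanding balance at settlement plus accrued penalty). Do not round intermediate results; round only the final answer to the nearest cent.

R$80,108.99

Monthly rate = 9% ÷ 12 = 0.75%
Balance at month 7: R$111,510.0000 × (1 + 0.0075)^7 = R$117,497.6551…
After R$45,700.00 payment: R$117,497.6551… − R$45,700.00 = R$71,797.6551…
Balance at month 11: R$71,797.6551… × (1 + 0.0075)^4 = R$73,975.9379…
Penalty: 11 × 0.5% × R$111,510.00 = R$6,133.05
Final settlement = outstanding balance + penalty = R$73,975.9379… + R$6,133.05 = R$80,108.99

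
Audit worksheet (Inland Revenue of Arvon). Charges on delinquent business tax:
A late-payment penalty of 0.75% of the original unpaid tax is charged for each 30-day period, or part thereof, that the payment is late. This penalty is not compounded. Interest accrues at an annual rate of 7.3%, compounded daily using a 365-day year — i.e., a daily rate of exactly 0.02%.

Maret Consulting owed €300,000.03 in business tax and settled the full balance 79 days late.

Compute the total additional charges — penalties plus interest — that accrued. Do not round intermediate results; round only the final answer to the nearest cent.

Penalty periods: ⌈79/30⌉ = 3; penalty = 3 × 0.75% × €300,000.03 = €6,750.00…
Interest: €300,000.03 × ((1 + 0.0002)^79 − 1) = €300,000.03 × 0.01592388… = €4,777.1630…
Penalties + interest = €6,750.0007… + €4,777.1630… = €11,527.16

€11,527.16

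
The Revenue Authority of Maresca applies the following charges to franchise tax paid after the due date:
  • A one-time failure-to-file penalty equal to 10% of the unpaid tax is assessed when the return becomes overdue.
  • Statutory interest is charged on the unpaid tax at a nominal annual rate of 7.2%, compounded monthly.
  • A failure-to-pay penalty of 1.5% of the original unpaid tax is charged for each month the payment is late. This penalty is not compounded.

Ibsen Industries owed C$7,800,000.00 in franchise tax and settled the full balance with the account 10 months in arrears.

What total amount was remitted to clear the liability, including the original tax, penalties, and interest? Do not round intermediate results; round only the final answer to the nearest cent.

Failure-to-file penalty: 10% × C$7,800,000.00 = C$780,000.00
Failure-to-pay penalty: 10 × 1.5% × C$7,800,000.00 = C$1,170,000.00
Interest (7.2%/yr ÷ 12 = 0.6%/month): C$7,800,000.00 × ((1 + 0.006)^10 − 1) = C$480,840.3142…
Total = C$7,800,000.00 + C$1,950,000.0000 + C$480,840.3142… = C$10,230,840.31

C$10,230,840.31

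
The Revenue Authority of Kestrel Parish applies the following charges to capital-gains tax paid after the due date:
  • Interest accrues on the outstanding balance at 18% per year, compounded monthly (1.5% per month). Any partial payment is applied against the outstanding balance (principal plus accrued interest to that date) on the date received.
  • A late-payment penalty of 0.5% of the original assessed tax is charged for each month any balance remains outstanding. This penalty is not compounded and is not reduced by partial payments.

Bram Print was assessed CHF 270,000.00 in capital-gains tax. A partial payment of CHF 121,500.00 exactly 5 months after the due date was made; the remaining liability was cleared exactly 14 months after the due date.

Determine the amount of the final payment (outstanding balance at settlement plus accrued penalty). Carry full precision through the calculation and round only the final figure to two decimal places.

CHF 212,552.17

Balance at month 5: CHF 270,000.0000 × (1 + 0.015)^5 = CHF 290,866.6810…
After CHF 121,500.00 payment: CHF 290,866.6810… − CHF 121,500.00 = CHF 169,366.6810…
Balance at month 14: CHF 169,366.6810… × (1 + 0.015)^9 = CHF 193,652.1653…
Penalty: 14 × 0.5% × CHF 270,000.00 = CHF 18,900.00
Final settlement = outstanding balance + penalty = CHF 193,652.1653… + CHF 18,900.00 = CHF 212,552.17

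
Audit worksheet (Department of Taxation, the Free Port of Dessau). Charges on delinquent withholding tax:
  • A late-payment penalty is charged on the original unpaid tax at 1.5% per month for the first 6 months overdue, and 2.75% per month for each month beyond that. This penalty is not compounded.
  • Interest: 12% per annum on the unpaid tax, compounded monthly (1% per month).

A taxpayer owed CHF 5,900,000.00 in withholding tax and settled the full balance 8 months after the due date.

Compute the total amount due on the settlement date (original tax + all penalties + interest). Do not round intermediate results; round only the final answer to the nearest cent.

CHF 7,244,354.56

Penalty, months 1–6: 6 × 1.5% × CHF 5,900,000.00 = CHF 531,000.00
Penalty, months 7–8: 2 × 2.75% × CHF 5,900,000.00 = CHF 324,500.00
Interest: CHF 5,900,000.00 × ((1 + 0.01)^8 − 1) = CHF 5,900,000.00 × 0.0828567… = CHF 488,854.5632…
Total = CHF 5,900,000.00 + CHF 855,500.0000 + CHF 488,854.5632… = CHF 7,244,354.56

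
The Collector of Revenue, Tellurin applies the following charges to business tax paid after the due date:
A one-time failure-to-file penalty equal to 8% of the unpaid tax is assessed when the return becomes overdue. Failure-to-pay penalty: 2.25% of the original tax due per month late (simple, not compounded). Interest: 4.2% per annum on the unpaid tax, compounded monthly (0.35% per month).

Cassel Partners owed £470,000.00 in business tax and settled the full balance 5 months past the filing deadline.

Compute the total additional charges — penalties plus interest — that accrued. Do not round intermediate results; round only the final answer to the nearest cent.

£98,757.78

Failure-to-file penalty: 8% × £470,000.00 = £37,600.00
Failure-to-pay penalty: 5 × 2.25% × £470,000.00 = £52,875.00
Interest: £470,000.00 × ((1 + 0.0035)^5 − 1) = £470,000.00 × 0.0176229… = £8,282.7769…
Penalties + interest = £90,475.0000 + £8,282.7769… = £98,757.78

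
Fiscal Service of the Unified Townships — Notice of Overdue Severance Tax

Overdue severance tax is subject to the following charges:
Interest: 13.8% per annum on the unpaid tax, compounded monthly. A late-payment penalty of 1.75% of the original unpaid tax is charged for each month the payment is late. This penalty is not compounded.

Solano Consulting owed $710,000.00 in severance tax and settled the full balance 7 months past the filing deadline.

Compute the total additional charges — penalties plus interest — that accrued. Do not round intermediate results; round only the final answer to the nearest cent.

$146,140.08

Late-payment penalty: 7 × 1.75% × $710,000.00 = $86,975.00
Interest (13.8%/yr ÷ 12 = 1.15%/month): $710,000.00 × ((1 + 0.0115)^7 − 1) = $59,165.0789…
Penalties + interest = $86,975.0000 + $59,165.0789… = $146,140.08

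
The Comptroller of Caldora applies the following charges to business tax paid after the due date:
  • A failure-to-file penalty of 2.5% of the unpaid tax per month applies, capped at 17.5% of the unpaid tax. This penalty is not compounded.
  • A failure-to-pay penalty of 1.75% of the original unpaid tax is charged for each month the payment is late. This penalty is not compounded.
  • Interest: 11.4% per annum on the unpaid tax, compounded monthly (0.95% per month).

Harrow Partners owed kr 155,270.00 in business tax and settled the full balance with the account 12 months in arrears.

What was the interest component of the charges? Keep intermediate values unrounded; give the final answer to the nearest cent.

kr 18,655.57

Interest: kr 155,270.00 × ((1 + 0.0095)^12 − 1) = kr 155,270.00 × 0.1201492… = kr 18,655.5688…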